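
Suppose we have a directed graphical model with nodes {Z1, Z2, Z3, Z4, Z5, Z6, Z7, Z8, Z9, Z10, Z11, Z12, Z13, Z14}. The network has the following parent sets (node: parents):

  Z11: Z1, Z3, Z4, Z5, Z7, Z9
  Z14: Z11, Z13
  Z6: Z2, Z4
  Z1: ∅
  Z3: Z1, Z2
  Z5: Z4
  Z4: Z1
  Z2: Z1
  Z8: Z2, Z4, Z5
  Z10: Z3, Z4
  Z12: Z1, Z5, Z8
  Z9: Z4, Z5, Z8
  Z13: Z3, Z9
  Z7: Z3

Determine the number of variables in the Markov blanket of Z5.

9

Pa(Z5) = {Z4}.
Ch(Z5) = {Z8, Z9, Z11, Z12}.
Parents of each child, excluding Z5:
  Z8's other parents are Z2, Z4.
  Z9's other parents are Z4, Z8.
  Z11's other parents are Z1, Z3, Z4, Z7, Z9.
  Z12 also has parents Z1, Z8.
MB(Z5) = {Z1, Z2, Z3, Z4, Z7, Z8, Z9, Z11, Z12}, which has 9 nodes.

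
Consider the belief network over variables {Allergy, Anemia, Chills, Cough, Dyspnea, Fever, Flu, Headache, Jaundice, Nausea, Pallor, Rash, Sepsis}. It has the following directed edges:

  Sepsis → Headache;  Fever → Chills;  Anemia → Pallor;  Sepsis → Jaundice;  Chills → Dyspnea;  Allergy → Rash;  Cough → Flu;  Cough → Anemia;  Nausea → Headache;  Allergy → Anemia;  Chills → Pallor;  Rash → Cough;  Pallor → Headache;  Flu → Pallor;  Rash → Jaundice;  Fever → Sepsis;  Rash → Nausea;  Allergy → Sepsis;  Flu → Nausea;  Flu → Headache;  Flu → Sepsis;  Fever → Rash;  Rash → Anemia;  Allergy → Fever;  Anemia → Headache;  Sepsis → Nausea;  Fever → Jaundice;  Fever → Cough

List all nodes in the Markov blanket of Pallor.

{Anemia, Chills, Flu, Headache, Nausea, Sepsis}

Pa(Pallor) = {Anemia, Chills, Flu}.
Pallor's children: Headache.
Co-parents of Pallor (other parents of its children):
  Headache also has parents Anemia, Flu, Nausea, Sepsis.
Union: {Anemia, Chills, Flu} ∪ {Headache} ∪ {Anemia, Flu, Nausea, Sepsis} = {Anemia, Chills, Flu, Headache, Nausea, Sepsis}.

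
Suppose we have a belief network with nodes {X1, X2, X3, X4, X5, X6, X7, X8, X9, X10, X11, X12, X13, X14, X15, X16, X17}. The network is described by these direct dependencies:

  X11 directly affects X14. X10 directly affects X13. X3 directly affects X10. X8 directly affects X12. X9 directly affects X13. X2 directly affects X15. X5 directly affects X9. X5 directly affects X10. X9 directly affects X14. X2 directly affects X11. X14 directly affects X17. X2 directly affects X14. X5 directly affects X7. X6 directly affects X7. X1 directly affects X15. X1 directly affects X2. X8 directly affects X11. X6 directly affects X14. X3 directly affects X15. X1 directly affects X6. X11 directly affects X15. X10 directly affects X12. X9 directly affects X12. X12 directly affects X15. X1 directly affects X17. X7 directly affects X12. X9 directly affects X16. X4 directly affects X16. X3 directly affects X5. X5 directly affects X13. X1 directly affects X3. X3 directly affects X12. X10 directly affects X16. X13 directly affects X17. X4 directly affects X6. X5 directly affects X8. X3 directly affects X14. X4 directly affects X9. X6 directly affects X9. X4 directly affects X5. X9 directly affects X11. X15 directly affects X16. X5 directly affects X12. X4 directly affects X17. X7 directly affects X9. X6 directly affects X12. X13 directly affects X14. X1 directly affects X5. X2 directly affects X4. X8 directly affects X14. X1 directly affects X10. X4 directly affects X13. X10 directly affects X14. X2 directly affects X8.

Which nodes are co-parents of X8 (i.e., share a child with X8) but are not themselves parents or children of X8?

Children of X8: X11, X12, X14.
  parents(X11) \ {X8} = {X2, X9}.
  X12's other parents are X3, X5, X6, X7, X9, X10.
  X14 also has parents X2, X3, X6, X9, X10, X11, X13.
Excluding nodes already adjacent to X8 (X2, X5, X11, X12, X14), the co-parent-only contribution is {X3, X6, X7, X9, X10, X13}.

{X3, X6, X7, X9, X10, X13}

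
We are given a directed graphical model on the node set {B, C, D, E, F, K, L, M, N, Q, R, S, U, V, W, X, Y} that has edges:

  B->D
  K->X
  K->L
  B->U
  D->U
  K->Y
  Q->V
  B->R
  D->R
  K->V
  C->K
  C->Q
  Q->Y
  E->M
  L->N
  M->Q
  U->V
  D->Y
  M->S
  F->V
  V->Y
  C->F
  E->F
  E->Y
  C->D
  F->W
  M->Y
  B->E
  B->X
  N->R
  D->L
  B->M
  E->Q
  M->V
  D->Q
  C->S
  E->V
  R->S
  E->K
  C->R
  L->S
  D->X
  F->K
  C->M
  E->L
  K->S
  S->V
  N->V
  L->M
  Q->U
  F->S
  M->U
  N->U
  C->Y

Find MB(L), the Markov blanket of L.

Recall MB(v) = parents ∪ children ∪ spouses, where spouses are the other parents of v's children.
Parents of L: D, E, K.
L has children M, N, S.
Co-parents of L (other parents of its children):
  M: B, C, E
  N: —
  S: C, F, K, M, R
MB(L) = {B, C, D, E, F, K, M, N, R, S}.

{B, C, D, E, F, K, M, N, R, S}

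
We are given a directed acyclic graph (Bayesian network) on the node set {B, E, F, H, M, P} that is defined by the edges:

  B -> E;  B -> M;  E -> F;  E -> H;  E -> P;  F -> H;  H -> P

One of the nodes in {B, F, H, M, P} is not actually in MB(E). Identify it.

M

A node's Markov blanket = Pa ∪ Ch ∪ (parents of Ch other than the node itself).
E has parent B.
E has children F, H, P.
Other parents of E's children:
  F: —
  H: F
  P: H
MB(E) = {B, F, H, P}.
M is neither a parent, child, nor co-parent of E, so it does not belong.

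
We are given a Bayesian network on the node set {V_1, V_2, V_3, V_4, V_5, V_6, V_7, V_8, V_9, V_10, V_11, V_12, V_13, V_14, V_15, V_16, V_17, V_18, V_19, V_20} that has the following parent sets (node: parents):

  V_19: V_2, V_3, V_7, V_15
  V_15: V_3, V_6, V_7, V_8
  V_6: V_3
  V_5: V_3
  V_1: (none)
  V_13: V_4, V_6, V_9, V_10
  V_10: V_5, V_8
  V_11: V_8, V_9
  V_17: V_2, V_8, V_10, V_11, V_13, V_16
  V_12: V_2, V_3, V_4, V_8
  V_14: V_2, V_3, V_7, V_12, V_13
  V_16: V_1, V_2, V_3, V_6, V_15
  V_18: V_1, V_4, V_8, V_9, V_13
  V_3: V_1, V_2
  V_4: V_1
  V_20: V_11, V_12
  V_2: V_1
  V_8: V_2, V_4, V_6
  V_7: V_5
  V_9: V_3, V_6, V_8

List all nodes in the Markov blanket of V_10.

{V_2, V_4, V_5, V_6, V_8, V_9, V_11, V_13, V_16, V_17}

V_10's children: V_13, V_17.
V_10 has parents V_5, V_8.
Co-parents of V_10 (other parents of its children):
  V_13: V_4, V_6, V_9
  V_17: V_2, V_8, V_11, V_13, V_16
MB(V_10) = {V_2, V_4, V_5, V_6, V_8, V_9, V_11, V_13, V_16, V_17}.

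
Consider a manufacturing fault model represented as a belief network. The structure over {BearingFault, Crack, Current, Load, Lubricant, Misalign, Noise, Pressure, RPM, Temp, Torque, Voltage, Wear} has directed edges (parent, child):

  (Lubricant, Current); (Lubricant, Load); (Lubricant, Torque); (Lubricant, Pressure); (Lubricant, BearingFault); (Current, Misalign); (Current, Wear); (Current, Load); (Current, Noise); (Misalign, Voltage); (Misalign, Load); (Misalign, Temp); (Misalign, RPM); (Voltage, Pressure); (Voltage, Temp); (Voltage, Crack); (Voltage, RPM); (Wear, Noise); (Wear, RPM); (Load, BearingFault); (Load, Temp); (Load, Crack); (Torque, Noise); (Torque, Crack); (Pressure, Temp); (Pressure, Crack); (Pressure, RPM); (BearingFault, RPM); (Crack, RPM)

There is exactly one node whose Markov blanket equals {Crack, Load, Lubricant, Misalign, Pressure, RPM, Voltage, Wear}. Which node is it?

The target node must have every member of {Crack, Load, Lubricant, Misalign, Pressure, RPM, Voltage, Wear} as a parent, child, or co-parent, and no others.
Parents of BearingFault: Load, Lubricant; children: RPM; co-parents: Crack, Misalign, Pressure, Voltage, Wear.
These exactly cover the given set, so the node is BearingFault.

BearingFault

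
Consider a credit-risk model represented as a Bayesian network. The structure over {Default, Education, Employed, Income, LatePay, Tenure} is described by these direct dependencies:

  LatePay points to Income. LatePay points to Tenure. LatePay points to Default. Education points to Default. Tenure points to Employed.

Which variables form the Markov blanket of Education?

{Default, LatePay}

Children of Education: Default.
Parents of Education: none.
Parents of each child, excluding Education:
  Default: LatePay
MB(Education) = {Default, LatePay}.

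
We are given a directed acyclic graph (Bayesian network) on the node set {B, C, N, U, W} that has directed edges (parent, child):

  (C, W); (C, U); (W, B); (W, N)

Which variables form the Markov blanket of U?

{C}

The Markov blanket of a node is its parents, its children, and the other parents of its children.
U's children: none.
U has parent C.
U has no children, so there are no co-parents.
So the Markov blanket of U is {C}.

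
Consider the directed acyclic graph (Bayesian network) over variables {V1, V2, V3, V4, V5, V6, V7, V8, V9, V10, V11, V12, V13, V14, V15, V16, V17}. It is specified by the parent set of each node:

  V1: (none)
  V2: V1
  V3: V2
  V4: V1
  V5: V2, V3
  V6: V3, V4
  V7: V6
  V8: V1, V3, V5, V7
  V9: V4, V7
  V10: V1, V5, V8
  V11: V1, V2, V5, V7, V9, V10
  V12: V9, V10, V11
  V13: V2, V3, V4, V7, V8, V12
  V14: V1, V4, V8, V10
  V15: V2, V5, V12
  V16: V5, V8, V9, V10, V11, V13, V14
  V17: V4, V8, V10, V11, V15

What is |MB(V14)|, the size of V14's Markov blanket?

9

V14 has parents V1, V4, V8, V10.
Ch(V14) = {V16}.
Other parents of V14's children:
  parents(V16) \ {V14} = {V5, V8, V9, V10, V11, V13}.
MB(V14) = {V1, V4, V5, V8, V9, V10, V11, V13, V16}, which has 9 nodes.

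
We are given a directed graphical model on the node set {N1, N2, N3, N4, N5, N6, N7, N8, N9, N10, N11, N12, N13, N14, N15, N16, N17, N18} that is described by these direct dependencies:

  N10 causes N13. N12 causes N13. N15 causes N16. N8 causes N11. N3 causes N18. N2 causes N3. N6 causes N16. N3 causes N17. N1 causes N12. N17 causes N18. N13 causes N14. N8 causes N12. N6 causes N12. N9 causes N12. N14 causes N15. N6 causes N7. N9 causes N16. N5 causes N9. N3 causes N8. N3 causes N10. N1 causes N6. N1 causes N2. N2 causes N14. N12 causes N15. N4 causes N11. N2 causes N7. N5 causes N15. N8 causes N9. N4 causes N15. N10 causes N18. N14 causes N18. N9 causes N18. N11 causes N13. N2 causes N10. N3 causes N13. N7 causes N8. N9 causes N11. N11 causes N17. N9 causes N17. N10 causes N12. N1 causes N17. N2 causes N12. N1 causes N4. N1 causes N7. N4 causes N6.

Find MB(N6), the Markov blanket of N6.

By definition, MB(N6) is built from N6's parents, N6's children, and the co-parents of N6.
Children of N6: N7, N12, N16.
N6's parents: N1, N4.
For each child, the remaining parents (spouses of N6):
  N7: N1, N2
  N12: N1, N2, N8, N9, N10
  N16: N9, N15
So the Markov blanket of N6 is {N1, N2, N4, N7, N8, N9, N10, N12, N15, N16}.

{N1, N2, N4, N7, N8, N9, N10, N12, N15, N16}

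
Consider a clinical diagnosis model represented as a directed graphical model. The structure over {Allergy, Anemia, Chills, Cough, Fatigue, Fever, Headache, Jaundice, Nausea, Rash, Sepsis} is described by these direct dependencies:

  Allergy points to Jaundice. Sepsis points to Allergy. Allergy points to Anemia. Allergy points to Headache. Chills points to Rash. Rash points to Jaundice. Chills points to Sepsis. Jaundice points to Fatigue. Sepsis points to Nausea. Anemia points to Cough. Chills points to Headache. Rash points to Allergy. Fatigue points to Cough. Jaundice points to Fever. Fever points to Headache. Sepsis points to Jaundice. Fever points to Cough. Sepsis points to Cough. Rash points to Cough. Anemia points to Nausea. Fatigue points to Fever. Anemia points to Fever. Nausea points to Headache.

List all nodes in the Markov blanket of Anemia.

{Allergy, Cough, Fatigue, Fever, Jaundice, Nausea, Rash, Sepsis}

A node's Markov blanket = Pa ∪ Ch ∪ (parents of Ch other than the node itself).
Anemia has parent Allergy.
Ch(Anemia) = {Cough, Fever, Nausea}.
Parents of each child, excluding Anemia:
  Fever: Fatigue, Jaundice
  Nausea: Sepsis
  Cough: Fatigue, Fever, Rash, Sepsis
MB(Anemia) = {Allergy, Cough, Fatigue, Fever, Jaundice, Nausea, Rash, Sepsis}.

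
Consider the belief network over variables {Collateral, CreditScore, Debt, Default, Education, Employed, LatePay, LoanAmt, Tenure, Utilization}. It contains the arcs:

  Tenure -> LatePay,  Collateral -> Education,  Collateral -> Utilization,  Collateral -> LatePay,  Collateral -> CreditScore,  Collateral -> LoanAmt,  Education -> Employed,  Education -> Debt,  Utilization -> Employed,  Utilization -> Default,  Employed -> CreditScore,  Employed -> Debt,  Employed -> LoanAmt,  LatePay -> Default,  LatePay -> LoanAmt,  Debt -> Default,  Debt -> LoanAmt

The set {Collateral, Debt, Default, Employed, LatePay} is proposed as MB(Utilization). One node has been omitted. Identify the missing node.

Education

Children of Utilization: Default, Employed.
Pa(Utilization) = {Collateral}.
Other parents of Utilization's children:
  Employed: Education
  Default: Debt, LatePay
MB(Utilization) = {Collateral, Debt, Default, Education, Employed, LatePay}.
Comparing with the claimed set, Education is missing.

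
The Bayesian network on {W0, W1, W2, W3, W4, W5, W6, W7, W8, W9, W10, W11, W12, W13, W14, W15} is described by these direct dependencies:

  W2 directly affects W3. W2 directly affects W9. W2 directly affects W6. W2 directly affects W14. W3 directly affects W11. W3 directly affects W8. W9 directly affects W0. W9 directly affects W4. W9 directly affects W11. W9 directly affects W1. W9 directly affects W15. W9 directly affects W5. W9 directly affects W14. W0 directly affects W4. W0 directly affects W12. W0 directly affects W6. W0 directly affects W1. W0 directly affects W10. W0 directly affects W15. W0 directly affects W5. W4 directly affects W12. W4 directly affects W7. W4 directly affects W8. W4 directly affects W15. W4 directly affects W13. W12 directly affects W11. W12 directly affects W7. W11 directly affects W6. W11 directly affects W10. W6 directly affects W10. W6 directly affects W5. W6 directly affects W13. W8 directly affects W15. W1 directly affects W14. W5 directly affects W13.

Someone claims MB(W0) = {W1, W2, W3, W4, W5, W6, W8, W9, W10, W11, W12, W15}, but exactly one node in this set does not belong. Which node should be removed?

W0 has children W1, W4, W5, W6, W10, W12, W15.
Parents of W0: W9.
Co-parents of W0 (other parents of its children):
  W4: W9
  W12: W4
  W6: W2, W11
  W1: W9
  W10: W6, W11
  W15: W4, W8, W9
  W5: W6, W9
MB(W0) = {W1, W2, W4, W5, W6, W8, W9, W10, W11, W12, W15}.
W3 is neither a parent, child, nor co-parent of W0, so it does not belong.

W3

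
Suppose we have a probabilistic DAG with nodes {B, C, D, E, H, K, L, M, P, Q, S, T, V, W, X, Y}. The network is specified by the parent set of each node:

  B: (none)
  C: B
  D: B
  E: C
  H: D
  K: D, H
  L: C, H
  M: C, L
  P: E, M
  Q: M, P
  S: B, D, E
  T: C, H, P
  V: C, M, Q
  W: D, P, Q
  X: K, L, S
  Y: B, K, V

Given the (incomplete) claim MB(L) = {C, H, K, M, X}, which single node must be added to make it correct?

By definition, MB(L) is built from L's parents, L's children, and the co-parents of L.
Ch(L) = {M, X}.
Pa(L) = {C, H}.
For each child, the remaining parents (spouses of L):
  M: C
  X: K, S
MB(L) = {C, H, K, M, S, X}.
Comparing with the claimed set, S is missing.

S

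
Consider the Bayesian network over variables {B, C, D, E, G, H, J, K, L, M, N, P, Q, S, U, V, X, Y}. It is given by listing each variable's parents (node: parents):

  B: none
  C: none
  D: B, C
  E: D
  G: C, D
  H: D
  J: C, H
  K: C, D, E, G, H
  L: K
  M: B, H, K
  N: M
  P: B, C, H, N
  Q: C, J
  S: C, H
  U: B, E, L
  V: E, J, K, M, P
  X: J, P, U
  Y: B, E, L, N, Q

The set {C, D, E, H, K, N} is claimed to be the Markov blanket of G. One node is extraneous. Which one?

The Markov blanket of a node is its parents, its children, and the other parents of its children.
G's children: K.
Parents of G: C, D.
For each child, the remaining parents (spouses of G):
  K's other parents are C, D, E, H.
MB(G) = {C, D, E, H, K}.
N is neither a parent, child, nor co-parent of G, so it does not belong.

N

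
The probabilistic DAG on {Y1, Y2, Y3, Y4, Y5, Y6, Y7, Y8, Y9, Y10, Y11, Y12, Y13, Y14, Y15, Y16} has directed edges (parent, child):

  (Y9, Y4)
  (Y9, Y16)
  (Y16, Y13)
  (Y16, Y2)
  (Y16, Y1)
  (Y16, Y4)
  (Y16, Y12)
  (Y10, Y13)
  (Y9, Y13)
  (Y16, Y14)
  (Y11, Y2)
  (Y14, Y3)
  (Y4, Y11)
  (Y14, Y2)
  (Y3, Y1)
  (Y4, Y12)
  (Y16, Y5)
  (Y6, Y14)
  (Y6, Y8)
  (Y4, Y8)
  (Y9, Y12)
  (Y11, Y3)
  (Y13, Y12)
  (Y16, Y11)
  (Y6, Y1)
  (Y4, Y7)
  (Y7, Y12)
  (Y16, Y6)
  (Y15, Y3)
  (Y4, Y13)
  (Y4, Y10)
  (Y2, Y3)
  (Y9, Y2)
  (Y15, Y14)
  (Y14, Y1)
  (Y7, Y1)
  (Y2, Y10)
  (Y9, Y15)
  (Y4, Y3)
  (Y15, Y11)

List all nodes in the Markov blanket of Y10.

{Y2, Y4, Y9, Y13, Y16}

By definition, MB(Y10) is built from Y10's parents, Y10's children, and the co-parents of Y10.
Pa(Y10) = {Y2, Y4}.
Ch(Y10) = {Y13}.
Other parents of Y10's children:
  Y13 also has parents Y4, Y9, Y16.
Taking the union gives {Y2, Y4, Y9, Y13, Y16}.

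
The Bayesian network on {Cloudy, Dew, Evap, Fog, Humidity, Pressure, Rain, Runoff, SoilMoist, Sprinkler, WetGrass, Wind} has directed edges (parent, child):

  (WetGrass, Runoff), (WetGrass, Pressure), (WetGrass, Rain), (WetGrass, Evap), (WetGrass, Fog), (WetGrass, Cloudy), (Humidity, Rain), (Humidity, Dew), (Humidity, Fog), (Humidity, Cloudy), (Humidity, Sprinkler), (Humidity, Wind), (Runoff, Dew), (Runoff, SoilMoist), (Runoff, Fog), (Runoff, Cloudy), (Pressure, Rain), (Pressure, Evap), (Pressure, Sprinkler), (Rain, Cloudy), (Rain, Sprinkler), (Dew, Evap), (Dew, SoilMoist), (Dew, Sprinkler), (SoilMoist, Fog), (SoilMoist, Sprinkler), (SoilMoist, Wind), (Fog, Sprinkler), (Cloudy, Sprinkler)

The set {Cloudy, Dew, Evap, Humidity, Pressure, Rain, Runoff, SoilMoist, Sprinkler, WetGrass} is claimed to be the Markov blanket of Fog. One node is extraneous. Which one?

Evap

Parents of Fog: Humidity, Runoff, SoilMoist, WetGrass.
Ch(Fog) = {Sprinkler}.
For each child, the remaining parents (spouses of Fog):
  Sprinkler: Cloudy, Dew, Humidity, Pressure, Rain, SoilMoist
MB(Fog) = {Cloudy, Dew, Humidity, Pressure, Rain, Runoff, SoilMoist, Sprinkler, WetGrass}.
Evap is neither a parent, child, nor co-parent of Fog, so it does not belong.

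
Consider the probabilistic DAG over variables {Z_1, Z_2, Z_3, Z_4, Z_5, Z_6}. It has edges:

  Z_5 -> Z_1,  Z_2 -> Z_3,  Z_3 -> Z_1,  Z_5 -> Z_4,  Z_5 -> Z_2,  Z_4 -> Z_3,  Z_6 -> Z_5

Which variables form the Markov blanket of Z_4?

Parents of Z_4: Z_5.
Ch(Z_4) = {Z_3}.
Co-parents of Z_4 (other parents of its children):
  Z_3 also has parent Z_2.
Union: {Z_5} ∪ {Z_3} ∪ {Z_2} = {Z_2, Z_3, Z_5}.

{Z_2, Z_3, Z_5}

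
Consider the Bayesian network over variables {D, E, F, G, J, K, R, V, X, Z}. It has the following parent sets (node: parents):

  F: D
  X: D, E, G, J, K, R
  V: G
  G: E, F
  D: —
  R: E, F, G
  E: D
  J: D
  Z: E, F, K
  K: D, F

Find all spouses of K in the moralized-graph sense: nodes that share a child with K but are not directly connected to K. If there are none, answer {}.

Children of K: X, Z.
  parents(X) \ {K} = {D, E, G, J, R}.
  Z's other parents are E, F.
Excluding nodes already adjacent to K (D, F, X, Z), the co-parent-only contribution is {E, G, J, R}.

{E, G, J, R}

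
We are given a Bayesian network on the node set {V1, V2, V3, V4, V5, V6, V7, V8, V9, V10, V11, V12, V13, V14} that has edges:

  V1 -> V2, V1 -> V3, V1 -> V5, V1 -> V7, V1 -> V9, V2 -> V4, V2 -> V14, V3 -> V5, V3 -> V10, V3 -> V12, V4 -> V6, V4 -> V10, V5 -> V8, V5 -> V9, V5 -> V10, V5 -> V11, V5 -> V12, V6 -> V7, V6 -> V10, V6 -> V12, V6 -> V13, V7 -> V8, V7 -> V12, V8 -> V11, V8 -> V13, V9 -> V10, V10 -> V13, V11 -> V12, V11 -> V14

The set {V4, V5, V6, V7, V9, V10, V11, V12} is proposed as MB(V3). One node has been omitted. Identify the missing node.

The Markov blanket of a node is its parents, its children, and the other parents of its children.
Parents of V3: V1.
V3's children: V5, V10, V12.
Parents of each child, excluding V3:
  V5 also has parent V1.
  parents(V10) \ {V3} = {V4, V5, V6, V9}.
  V12's other parents are V5, V6, V7, V11.
MB(V3) = {V1, V4, V5, V6, V7, V9, V10, V11, V12}.
Comparing with the claimed set, V1 is missing.

V1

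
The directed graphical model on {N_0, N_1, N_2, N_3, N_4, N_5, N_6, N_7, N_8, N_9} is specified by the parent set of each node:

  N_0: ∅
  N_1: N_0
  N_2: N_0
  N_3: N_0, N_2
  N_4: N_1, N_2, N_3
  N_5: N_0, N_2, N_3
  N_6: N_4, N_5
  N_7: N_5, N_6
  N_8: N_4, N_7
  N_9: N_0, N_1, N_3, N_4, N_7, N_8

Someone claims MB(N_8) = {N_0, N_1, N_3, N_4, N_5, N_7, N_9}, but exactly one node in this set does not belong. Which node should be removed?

N_5

Ch(N_8) = {N_9}.
Parents of N_8: N_4, N_7.
For each child, the remaining parents (spouses of N_8):
  N_9's other parents are N_0, N_1, N_3, N_4, N_7.
MB(N_8) = {N_0, N_1, N_3, N_4, N_7, N_9}.
N_5 is neither a parent, child, nor co-parent of N_8, so it does not belong.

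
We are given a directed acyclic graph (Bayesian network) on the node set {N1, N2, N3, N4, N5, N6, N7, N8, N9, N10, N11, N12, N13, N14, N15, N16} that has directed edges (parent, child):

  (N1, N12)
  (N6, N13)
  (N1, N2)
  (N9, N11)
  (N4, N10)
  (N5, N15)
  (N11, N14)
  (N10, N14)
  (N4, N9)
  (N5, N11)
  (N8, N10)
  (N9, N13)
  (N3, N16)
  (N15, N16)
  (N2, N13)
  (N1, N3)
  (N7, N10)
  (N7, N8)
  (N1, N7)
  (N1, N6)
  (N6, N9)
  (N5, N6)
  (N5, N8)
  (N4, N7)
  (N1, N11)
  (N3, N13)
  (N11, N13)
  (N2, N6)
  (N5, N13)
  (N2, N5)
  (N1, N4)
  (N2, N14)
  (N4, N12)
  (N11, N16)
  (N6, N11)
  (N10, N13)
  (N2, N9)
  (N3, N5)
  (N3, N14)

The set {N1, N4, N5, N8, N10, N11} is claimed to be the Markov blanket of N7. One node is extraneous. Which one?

N11

The Markov blanket of a node is its parents, its children, and the other parents of its children.
Children of N7: N8, N10.
N7 has parents N1, N4.
Co-parents of N7 (other parents of its children):
  N8's other parent is N5.
  N10 also has parents N4, N8.
MB(N7) = {N1, N4, N5, N8, N10}.
N11 is neither a parent, child, nor co-parent of N7, so it does not belong.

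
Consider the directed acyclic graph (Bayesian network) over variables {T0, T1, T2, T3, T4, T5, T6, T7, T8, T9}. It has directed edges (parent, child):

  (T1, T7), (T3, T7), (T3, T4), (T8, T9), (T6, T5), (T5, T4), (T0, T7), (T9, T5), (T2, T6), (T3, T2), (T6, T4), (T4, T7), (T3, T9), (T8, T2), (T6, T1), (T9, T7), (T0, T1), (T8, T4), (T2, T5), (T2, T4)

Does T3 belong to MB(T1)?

T3 is a co-parent of T1: both are parents of T7.
So T3 ∈ MB(T1).

Yes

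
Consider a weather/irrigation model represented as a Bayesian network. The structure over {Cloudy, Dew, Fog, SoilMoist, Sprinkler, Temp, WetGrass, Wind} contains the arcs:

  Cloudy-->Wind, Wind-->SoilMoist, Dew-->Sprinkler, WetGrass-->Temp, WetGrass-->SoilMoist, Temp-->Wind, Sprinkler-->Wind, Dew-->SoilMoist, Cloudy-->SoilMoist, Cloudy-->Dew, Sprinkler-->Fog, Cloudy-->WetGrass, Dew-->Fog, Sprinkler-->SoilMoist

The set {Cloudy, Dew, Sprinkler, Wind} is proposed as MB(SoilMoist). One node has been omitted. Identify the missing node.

WetGrass

Children of SoilMoist: none.
SoilMoist has parents Cloudy, Dew, Sprinkler, WetGrass, Wind.
SoilMoist has no children, so there are no co-parents.
MB(SoilMoist) = {Cloudy, Dew, Sprinkler, WetGrass, Wind}.
Comparing with the claimed set, WetGrass is missing.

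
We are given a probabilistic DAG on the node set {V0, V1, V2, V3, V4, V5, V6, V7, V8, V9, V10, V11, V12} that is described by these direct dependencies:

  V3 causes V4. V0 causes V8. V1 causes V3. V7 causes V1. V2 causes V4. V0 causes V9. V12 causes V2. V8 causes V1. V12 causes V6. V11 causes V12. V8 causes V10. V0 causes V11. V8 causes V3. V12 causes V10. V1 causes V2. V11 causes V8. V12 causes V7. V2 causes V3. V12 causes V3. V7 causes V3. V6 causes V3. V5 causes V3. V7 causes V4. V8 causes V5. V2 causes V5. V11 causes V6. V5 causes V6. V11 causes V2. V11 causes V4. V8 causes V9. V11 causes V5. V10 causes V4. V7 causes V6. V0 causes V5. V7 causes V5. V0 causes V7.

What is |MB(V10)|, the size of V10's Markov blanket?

A node's Markov blanket = Pa ∪ Ch ∪ (parents of Ch other than the node itself).
V10's children: V4.
Parents of V10: V8, V12.
Other parents of V10's children:
  parents(V4) \ {V10} = {V2, V3, V7, V11}.
MB(V10) = {V2, V3, V4, V7, V8, V11, V12}, which has 7 nodes.

7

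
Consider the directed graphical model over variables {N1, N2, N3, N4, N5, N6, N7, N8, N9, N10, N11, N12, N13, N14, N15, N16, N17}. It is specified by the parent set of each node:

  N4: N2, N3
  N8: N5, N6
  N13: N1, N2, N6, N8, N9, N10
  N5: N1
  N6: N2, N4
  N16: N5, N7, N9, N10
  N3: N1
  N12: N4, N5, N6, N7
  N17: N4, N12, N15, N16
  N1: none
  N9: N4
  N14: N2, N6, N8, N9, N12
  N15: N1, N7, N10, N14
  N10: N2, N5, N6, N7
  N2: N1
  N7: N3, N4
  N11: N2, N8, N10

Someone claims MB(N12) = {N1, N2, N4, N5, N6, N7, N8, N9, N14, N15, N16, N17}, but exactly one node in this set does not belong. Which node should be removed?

N1

A node's Markov blanket = Pa ∪ Ch ∪ (parents of Ch other than the node itself).
N12's children: N14, N17.
Parents of N12: N4, N5, N6, N7.
Parents of each child, excluding N12:
  N14: N2, N6, N8, N9
  N17: N4, N15, N16
MB(N12) = {N2, N4, N5, N6, N7, N8, N9, N14, N15, N16, N17}.
N1 is neither a parent, child, nor co-parent of N12, so it does not belong.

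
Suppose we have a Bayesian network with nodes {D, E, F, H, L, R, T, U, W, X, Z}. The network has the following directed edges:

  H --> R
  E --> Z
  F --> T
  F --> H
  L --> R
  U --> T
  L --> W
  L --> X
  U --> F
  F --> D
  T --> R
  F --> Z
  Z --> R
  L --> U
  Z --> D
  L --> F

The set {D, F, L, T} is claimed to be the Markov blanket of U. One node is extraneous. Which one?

U has parent L.
Children of U: F, T.
Co-parents of U (other parents of its children):
  F: L
  T: F
MB(U) = {F, L, T}.
D is neither a parent, child, nor co-parent of U, so it does not belong.

D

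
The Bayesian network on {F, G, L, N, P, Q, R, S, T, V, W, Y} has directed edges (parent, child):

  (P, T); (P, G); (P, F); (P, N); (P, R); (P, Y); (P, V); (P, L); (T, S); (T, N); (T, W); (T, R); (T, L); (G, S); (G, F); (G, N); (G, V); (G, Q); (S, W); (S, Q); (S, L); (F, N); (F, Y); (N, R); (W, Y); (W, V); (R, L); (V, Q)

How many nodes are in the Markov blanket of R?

5

By definition, MB(R) is built from R's parents, R's children, and the co-parents of R.
Parents of R: N, P, T.
Ch(R) = {L}.
Parents of each child, excluding R:
  L also has parents P, S, T.
MB(R) = {L, N, P, S, T}, which has 5 nodes.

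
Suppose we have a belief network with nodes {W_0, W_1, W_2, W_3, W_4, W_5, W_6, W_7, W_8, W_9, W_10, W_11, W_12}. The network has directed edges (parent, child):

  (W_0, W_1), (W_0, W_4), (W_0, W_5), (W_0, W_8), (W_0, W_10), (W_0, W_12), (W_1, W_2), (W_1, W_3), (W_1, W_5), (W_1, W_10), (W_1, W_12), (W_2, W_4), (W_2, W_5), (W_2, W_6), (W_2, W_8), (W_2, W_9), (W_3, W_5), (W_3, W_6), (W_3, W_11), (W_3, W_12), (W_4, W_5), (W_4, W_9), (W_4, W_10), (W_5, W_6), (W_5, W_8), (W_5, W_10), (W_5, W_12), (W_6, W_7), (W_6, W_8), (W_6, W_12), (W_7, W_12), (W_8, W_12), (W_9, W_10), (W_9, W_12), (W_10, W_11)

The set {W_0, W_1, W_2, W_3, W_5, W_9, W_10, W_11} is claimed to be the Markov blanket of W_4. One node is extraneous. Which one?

W_4 has children W_5, W_9, W_10.
Pa(W_4) = {W_0, W_2}.
Parents of each child, excluding W_4:
  parents(W_5) \ {W_4} = {W_0, W_1, W_2, W_3}.
  W_9's other parent is W_2.
  parents(W_10) \ {W_4} = {W_0, W_1, W_5, W_9}.
MB(W_4) = {W_0, W_1, W_2, W_3, W_5, W_9, W_10}.
W_11 is neither a parent, child, nor co-parent of W_4, so it does not belong.

W_11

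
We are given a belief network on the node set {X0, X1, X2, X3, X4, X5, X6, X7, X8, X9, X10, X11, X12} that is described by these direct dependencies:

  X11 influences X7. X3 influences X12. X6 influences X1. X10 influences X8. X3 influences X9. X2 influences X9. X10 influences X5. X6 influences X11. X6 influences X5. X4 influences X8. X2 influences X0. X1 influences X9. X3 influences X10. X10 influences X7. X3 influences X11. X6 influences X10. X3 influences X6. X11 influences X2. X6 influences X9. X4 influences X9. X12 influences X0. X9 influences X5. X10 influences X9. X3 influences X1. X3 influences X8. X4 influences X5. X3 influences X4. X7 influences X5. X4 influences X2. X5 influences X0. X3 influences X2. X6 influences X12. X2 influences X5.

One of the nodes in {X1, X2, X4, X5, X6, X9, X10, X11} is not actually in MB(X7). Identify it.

By definition, MB(X7) is built from X7's parents, X7's children, and the co-parents of X7.
Parents of X7: X10, X11.
X7's children: X5.
Parents of each child, excluding X7:
  X5's other parents are X2, X4, X6, X9, X10.
MB(X7) = {X2, X4, X5, X6, X9, X10, X11}.
X1 is neither a parent, child, nor co-parent of X7, so it does not belong.

X1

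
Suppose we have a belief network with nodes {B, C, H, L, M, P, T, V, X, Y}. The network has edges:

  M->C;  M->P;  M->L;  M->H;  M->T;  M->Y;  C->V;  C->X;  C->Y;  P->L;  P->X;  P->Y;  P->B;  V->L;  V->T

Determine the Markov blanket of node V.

{C, L, M, P, T}

V's parents: C.
Children of V: L, T.
Other parents of V's children:
  L also has parents M, P.
  T also has parent M.
Taking the union gives {C, L, M, P, T}.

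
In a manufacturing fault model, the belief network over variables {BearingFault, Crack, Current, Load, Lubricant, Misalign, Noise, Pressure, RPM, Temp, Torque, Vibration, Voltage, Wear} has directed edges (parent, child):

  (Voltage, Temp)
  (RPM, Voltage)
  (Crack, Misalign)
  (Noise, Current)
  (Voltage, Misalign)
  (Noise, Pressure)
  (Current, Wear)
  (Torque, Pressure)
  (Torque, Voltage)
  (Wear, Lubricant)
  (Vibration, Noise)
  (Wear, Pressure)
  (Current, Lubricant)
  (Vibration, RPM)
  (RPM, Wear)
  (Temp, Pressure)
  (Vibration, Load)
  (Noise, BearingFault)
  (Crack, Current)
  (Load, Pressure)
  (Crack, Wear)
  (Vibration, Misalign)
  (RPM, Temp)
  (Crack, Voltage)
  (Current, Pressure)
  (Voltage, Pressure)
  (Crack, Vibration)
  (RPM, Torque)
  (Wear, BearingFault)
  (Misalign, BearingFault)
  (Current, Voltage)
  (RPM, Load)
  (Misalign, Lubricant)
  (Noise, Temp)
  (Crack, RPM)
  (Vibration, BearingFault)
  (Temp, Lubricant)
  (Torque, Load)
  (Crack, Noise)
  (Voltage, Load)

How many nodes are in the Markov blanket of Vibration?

Ch(Vibration) = {BearingFault, Load, Misalign, Noise, RPM}.
Pa(Vibration) = {Crack}.
Parents of each child, excluding Vibration:
  parents(Noise) \ {Vibration} = {Crack}.
  RPM's other parent is Crack.
  parents(Misalign) \ {Vibration} = {Crack, Voltage}.
  Load's other parents are RPM, Torque, Voltage.
  BearingFault also has parents Misalign, Noise, Wear.
MB(Vibration) = {BearingFault, Crack, Load, Misalign, Noise, RPM, Torque, Voltage, Wear}, which has 9 nodes.

9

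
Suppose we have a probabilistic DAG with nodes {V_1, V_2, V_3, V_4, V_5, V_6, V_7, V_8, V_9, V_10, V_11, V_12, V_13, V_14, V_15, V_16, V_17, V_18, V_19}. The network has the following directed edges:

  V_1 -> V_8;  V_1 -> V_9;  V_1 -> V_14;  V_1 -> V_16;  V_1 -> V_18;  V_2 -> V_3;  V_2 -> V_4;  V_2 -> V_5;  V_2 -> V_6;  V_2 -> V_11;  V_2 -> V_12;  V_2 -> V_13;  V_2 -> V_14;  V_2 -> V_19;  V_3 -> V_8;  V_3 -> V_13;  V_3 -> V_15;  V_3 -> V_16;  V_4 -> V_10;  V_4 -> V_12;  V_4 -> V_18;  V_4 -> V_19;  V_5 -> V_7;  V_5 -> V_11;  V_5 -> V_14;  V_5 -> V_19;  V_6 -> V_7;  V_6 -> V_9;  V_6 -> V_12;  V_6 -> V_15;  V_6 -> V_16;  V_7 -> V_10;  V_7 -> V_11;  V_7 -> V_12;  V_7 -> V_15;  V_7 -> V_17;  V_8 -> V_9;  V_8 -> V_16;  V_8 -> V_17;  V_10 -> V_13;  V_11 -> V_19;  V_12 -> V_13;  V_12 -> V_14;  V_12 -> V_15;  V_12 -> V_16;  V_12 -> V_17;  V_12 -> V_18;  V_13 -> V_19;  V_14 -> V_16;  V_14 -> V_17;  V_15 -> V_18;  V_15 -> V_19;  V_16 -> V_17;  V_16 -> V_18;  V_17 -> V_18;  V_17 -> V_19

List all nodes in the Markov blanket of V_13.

By definition, MB(V_13) is built from V_13's parents, V_13's children, and the co-parents of V_13.
Parents of V_13: V_2, V_3, V_10, V_12.
Children of V_13: V_19.
For each child, the remaining parents (spouses of V_13):
  V_19: V_2, V_4, V_5, V_11, V_15, V_17
MB(V_13) = {V_2, V_3, V_4, V_5, V_10, V_11, V_12, V_15, V_17, V_19}.

{V_2, V_3, V_4, V_5, V_10, V_11, V_12, V_15, V_17, V_19}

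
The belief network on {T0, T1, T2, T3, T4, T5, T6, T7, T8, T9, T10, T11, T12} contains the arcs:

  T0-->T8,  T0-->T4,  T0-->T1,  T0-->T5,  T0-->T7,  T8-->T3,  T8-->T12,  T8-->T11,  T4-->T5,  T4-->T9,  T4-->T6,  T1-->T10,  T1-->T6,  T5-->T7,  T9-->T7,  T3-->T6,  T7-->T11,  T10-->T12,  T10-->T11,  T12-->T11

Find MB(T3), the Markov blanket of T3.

Parents of T3: T8.
Children of T3: T6.
Co-parents of T3 (other parents of its children):
  T6: T1, T4
So the Markov blanket of T3 is {T1, T4, T6, T8}.

{T1, T4, T6, T8}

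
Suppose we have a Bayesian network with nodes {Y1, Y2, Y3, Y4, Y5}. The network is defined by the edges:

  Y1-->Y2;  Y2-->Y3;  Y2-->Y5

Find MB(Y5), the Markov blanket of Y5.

{Y2}

A node's Markov blanket = Pa ∪ Ch ∪ (parents of Ch other than the node itself).
Pa(Y5) = {Y2}.
Ch(Y5) = {}.
Y5 has no children, so there are no co-parents.
So the Markov blanket of Y5 is {Y2}.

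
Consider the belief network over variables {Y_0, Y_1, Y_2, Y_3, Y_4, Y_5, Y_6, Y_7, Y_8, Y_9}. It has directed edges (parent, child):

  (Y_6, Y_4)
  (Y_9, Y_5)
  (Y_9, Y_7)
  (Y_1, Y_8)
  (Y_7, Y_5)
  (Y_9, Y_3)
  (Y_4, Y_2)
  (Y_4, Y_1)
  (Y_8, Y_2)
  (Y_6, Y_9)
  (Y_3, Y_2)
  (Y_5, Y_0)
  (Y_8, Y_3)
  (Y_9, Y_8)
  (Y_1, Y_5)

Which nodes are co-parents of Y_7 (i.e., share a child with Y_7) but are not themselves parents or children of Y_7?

{Y_1}

Children of Y_7: Y_5.
  Y_5's other parents are Y_1, Y_9.
Excluding nodes already adjacent to Y_7 (Y_5, Y_9), the co-parent-only contribution is {Y_1}.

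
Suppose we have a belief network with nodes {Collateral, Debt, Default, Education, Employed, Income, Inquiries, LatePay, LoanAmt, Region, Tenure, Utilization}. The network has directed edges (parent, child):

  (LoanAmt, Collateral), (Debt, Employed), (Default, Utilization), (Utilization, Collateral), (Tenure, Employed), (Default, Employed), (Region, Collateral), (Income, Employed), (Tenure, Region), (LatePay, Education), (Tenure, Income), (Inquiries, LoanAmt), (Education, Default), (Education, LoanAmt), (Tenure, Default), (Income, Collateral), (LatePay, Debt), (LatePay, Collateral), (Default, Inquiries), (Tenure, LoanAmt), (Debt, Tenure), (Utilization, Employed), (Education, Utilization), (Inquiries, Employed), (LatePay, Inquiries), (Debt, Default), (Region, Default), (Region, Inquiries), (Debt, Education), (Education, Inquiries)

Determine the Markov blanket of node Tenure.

{Debt, Default, Education, Employed, Income, Inquiries, LoanAmt, Region, Utilization}

Pa(Tenure) = {Debt}.
Tenure's children: Default, Employed, Income, LoanAmt, Region.
Co-parents of Tenure (other parents of its children):
  Region has no other parent.
  Default also has parents Debt, Education, Region.
  Income: no additional parents.
  Employed's other parents are Debt, Default, Income, Inquiries, Utilization.
  LoanAmt's other parents are Education, Inquiries.
Union: {Debt} ∪ {Default, Employed, Income, LoanAmt, Region} ∪ {Debt, Default, Education, Income, Inquiries, Region, Utilization} = {Debt, Default, Education, Employed, Income, Inquiries, LoanAmt, Region, Utilization}.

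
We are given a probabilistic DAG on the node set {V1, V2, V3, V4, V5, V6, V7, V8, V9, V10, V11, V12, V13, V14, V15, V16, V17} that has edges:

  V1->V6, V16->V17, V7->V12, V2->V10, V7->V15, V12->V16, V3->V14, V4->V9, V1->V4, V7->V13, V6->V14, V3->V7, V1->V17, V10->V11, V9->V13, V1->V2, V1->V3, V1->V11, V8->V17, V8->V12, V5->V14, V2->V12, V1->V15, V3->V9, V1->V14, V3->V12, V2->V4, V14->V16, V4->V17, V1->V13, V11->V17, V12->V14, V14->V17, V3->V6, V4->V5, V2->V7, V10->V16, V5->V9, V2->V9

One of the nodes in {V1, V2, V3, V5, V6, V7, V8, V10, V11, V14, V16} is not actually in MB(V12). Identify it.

V11

Recall MB(v) = parents ∪ children ∪ spouses, where spouses are the other parents of v's children.
Parents of V12: V2, V3, V7, V8.
V12 has children V14, V16.
For each child, the remaining parents (spouses of V12):
  V14's other parents are V1, V3, V5, V6.
  parents(V16) \ {V12} = {V10, V14}.
MB(V12) = {V1, V2, V3, V5, V6, V7, V8, V10, V14, V16}.
V11 is neither a parent, child, nor co-parent of V12, so it does not belong.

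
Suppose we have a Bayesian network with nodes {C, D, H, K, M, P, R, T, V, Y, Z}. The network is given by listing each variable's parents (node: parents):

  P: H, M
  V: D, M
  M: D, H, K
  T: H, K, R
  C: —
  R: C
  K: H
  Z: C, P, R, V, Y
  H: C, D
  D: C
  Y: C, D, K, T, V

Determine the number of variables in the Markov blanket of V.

9

The Markov blanket of a node is its parents, its children, and the other parents of its children.
Pa(V) = {D, M}.
Children of V: Y, Z.
For each child, the remaining parents (spouses of V):
  Y: C, D, K, T
  Z: C, P, R, Y
MB(V) = {C, D, K, M, P, R, T, Y, Z}, which has 9 nodes.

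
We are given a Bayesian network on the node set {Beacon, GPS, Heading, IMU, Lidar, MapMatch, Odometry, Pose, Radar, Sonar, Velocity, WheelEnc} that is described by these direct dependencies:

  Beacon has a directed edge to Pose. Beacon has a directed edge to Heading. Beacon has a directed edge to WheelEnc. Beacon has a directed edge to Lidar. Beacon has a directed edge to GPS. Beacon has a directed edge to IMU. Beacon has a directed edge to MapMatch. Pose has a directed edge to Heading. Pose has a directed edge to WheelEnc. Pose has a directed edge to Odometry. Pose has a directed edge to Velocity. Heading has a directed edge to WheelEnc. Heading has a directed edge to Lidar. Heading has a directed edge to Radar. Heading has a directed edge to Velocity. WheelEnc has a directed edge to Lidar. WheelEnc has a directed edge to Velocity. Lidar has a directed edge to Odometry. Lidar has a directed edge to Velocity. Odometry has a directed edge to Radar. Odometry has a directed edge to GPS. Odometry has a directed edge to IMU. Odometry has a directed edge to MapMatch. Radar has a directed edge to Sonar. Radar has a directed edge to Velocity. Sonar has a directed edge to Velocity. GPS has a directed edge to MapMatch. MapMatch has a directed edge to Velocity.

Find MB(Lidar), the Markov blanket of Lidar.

A node's Markov blanket = Pa ∪ Ch ∪ (parents of Ch other than the node itself).
Lidar has parents Beacon, Heading, WheelEnc.
Lidar has children Odometry, Velocity.
For each child, the remaining parents (spouses of Lidar):
  parents(Odometry) \ {Lidar} = {Pose}.
  Velocity also has parents Heading, MapMatch, Pose, Radar, Sonar, WheelEnc.
Union: {Beacon, Heading, WheelEnc} ∪ {Odometry, Velocity} ∪ {Heading, MapMatch, Pose, Radar, Sonar, WheelEnc} = {Beacon, Heading, MapMatch, Odometry, Pose, Radar, Sonar, Velocity, WheelEnc}.

{Beacon, Heading, MapMatch, Odometry, Pose, Radar, Sonar, Velocity, WheelEnc}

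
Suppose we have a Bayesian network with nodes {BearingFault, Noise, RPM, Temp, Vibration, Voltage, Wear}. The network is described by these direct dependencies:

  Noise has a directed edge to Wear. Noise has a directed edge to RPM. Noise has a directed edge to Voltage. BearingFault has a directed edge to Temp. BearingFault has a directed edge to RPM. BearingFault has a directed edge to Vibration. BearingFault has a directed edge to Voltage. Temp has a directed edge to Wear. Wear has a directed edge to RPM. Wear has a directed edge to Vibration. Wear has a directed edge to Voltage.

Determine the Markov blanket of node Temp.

{BearingFault, Noise, Wear}

By definition, MB(Temp) is built from Temp's parents, Temp's children, and the co-parents of Temp.
Temp has parent BearingFault.
Ch(Temp) = {Wear}.
Other parents of Temp's children:
  Wear: Noise
MB(Temp) = {BearingFault, Noise, Wear}.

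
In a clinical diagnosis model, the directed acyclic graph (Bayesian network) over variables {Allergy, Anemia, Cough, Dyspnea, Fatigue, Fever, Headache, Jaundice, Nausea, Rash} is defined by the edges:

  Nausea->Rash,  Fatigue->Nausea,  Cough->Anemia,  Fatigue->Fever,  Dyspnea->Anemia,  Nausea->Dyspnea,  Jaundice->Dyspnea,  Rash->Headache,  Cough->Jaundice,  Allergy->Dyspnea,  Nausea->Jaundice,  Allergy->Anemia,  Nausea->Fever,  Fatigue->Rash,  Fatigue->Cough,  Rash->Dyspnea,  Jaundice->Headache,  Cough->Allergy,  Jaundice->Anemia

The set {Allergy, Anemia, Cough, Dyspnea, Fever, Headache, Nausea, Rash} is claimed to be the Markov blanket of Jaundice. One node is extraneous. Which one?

Fever

By definition, MB(Jaundice) is built from Jaundice's parents, Jaundice's children, and the co-parents of Jaundice.
Jaundice's parents: Cough, Nausea.
Jaundice has children Anemia, Dyspnea, Headache.
Other parents of Jaundice's children:
  parents(Dyspnea) \ {Jaundice} = {Allergy, Nausea, Rash}.
  Headache's other parent is Rash.
  parents(Anemia) \ {Jaundice} = {Allergy, Cough, Dyspnea}.
MB(Jaundice) = {Allergy, Anemia, Cough, Dyspnea, Headache, Nausea, Rash}.
Fever is neither a parent, child, nor co-parent of Jaundice, so it does not belong.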